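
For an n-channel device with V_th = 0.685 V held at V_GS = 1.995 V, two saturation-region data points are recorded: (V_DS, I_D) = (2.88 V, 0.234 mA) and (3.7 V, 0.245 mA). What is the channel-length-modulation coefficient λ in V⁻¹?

λ = 0.0687 V⁻¹

With V_GS fixed, I_D ∝ (1 + λ V_DS) in saturation, so I_D2/I_D1 = (1 + λ V_DS2)/(1 + λ V_DS1).
0.245/0.234 = 1.047 = (1 + 3.7 λ)/(1 + 2.88 λ).
Solving: λ (I_D1 V_DS2 − I_D2 V_DS1) = I_D2 − I_D1, so λ = (0.245 − 0.234) / (0.234 × 3.7 − 0.245 × 2.88) = 0.011 / 0.16 = 0.0687 V⁻¹.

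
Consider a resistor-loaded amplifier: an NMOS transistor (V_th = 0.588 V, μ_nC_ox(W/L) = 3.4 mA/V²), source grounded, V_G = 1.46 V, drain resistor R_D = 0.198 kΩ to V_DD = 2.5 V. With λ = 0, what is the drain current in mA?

I_D = 1.29 mA

V_GS = V_G = 1.46 V, so V_ov = 1.46 − 0.588 = 0.872 V.
Assume saturation: I_D = ½ k_n V_ov² = 0.5 × 3.4 × 0.872² = 1.29 mA, giving V_DS = V_DD − I_D R_D = 2.5 − 1.29 × 0.198 = 2.24 V.
V_DS = 2.24 V ≥ V_ov = 0.872 V, confirming saturation.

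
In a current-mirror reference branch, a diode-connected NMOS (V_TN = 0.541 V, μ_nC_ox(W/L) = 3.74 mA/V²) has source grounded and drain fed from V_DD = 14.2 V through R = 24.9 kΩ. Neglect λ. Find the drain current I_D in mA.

I_D = 0.527 mA

With gate tied to drain, V_GS = V_DS ≥ V_GS − V_TN, so the device is in saturation.
KCL at the drain: ½ k_n (V_GS − V_TN)² = (V_DD − V_GS)/R.
Let x = V_GS − 0.541. Then 46.6 x² + x − 13.66 = 0, giving x = 0.531 V (positive root), so V_GS = 1.07 V.
I_D = (V_DD − V_GS)/R = (14.2 − 1.07) / 24.9 = 0.527 mA.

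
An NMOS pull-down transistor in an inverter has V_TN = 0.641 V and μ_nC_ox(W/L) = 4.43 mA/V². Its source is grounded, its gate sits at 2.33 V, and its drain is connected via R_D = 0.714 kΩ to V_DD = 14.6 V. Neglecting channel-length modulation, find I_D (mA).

V_GS = V_G = 2.33 V, so V_ov = 2.33 − 0.641 = 1.69 V.
Assume saturation: I_D = ½ k_n V_ov² = 0.5 × 4.43 × 1.69² = 6.32 mA, giving V_DS = V_DD − I_D R_D = 14.6 − 6.32 × 0.714 = 10.1 V.
V_DS = 10.1 V ≥ V_ov = 1.69 V, confirming saturation.

I_D = 6.32 mA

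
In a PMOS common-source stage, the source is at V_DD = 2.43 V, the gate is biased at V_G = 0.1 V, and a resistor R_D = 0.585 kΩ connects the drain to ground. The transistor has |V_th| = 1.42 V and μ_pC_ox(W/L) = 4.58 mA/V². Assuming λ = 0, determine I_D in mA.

V_SG = V_DD − V_G = 2.43 − 0.1 = 2.33 V, so V_ov = 2.33 − 1.42 = 0.91 V.
Assume saturation: I_D = ½ k_p V_ov² = 0.5 × 4.58 × 0.91² = 1.9 mA, giving V_SD = V_DD − I_D R_D = 2.43 − 1.9 × 0.585 = 1.32 V.
V_SD = 1.32 V ≥ V_ov = 0.91 V, confirming saturation.

I_D = 1.90 mA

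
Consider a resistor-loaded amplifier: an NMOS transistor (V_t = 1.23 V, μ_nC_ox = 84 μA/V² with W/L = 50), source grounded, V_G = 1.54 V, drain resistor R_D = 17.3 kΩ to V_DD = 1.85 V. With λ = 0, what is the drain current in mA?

V_GS = V_G = 1.54 V, so V_ov = 1.54 − 1.23 = 0.31 V.
k_n = μ_nC_ox · (W/L) = 4.2 mA/V².
Assume saturation: I_D = ½ k_n V_ov² = 0.5 × 4.2 × 0.31² = 0.202 mA, giving V_DS = V_DD − I_D R_D = 1.85 − 0.202 × 17.3 = -1.64 V.
But -1.64 V < V_ov = 0.31 V, so the device is actually in triode.
In triode I_D = k_n[V_ov V_DS − ½ V_DS²] and I_D = (V_DD − V_DS)/R_D. Equating: 36.3 V_DS² − 23.52 V_DS + 1.85 = 0, giving V_DS = 0.0916 V (the root below V_ov).
I_D = (1.85 − 0.0916) / 17.3 = 0.102 mA.

I_D = 0.102 mA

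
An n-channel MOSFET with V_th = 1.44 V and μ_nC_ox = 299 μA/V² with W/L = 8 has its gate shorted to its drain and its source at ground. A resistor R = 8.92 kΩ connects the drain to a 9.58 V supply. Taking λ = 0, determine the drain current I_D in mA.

I_D = 0.820 mA

With gate tied to drain, V_GS = V_DS ≥ V_GS − V_th, so the device is in saturation.
k_n = μ_nC_ox · (W/L) = 2.392 mA/V².
KCL at the drain: ½ k_n (V_GS − V_th)² = (V_DD − V_GS)/R.
Let x = V_GS − 1.44. Then 10.7 x² + x − 8.14 = 0, giving x = 0.828 V (positive root), so V_GS = 2.27 V.
I_D = (V_DD − V_GS)/R = (9.58 − 2.27) / 8.92 = 0.82 mA.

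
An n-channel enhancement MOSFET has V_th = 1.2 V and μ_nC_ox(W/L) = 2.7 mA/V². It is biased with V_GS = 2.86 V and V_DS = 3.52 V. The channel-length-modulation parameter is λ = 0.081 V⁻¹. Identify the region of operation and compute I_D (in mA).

Saturation; I_D = 4.78 mA

V_ov = V_GS − V_th = 2.86 − 1.2 = 1.66 V.
Since V_DS = 3.52 V ≥ V_ov = 1.66 V, the device is in saturation.
I_D = ½ k_n V_ov² (1 + λ V_DS) = 0.5 × 2.7 × 1.66² × (1 + 0.081 × 3.52) = 4.78 mA.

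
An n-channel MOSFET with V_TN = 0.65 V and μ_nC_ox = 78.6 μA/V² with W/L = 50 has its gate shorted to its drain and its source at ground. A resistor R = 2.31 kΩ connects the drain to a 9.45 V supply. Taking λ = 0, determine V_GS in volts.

V_GS = 1.94 V

With gate tied to drain, V_GS = V_DS ≥ V_GS − V_TN, so the device is in saturation.
k_n = μ_nC_ox · (W/L) = 3.93 mA/V².
KCL at the drain: ½ k_n (V_GS − V_TN)² = (V_DD − V_GS)/R.
Let x = V_GS − 0.65. Then 4.54 x² + x − 8.8 = 0, giving x = 1.29 V (positive root), so V_GS = 1.94 V.
I_D = (V_DD − V_GS)/R = (9.45 − 1.94) / 2.31 = 3.25 mA.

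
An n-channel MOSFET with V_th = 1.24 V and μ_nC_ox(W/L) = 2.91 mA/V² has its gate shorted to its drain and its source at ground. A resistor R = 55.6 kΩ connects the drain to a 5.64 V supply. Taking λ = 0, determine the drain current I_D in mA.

I_D = 0.0751 mA

With gate tied to drain, V_GS = V_DS ≥ V_GS − V_th, so the device is in saturation.
KCL at the drain: ½ k_n (V_GS − V_th)² = (V_DD − V_GS)/R.
Let x = V_GS − 1.24. Then 80.9 x² + x − 4.4 = 0, giving x = 0.227 V (positive root), so V_GS = 1.47 V.
I_D = (V_DD − V_GS)/R = (5.64 − 1.47) / 55.6 = 0.0751 mA.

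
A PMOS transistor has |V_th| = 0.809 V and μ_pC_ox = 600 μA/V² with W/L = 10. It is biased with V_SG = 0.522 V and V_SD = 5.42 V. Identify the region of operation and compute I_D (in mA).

V_SG = 0.522 V < |V_th| = 0.809 V, so the transistor is in cutoff.

Cutoff; I_D = 0 mA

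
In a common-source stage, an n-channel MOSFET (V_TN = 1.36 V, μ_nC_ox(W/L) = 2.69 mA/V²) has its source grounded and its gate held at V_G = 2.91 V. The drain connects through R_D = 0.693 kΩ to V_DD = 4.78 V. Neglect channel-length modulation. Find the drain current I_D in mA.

V_GS = V_G = 2.91 V, so V_ov = 2.91 − 1.36 = 1.55 V.
Assume saturation: I_D = ½ k_n V_ov² = 0.5 × 2.69 × 1.55² = 3.23 mA, giving V_DS = V_DD − I_D R_D = 4.78 − 3.23 × 0.693 = 2.54 V.
V_DS = 2.54 V ≥ V_ov = 1.55 V, confirming saturation.

I_D = 3.23 mA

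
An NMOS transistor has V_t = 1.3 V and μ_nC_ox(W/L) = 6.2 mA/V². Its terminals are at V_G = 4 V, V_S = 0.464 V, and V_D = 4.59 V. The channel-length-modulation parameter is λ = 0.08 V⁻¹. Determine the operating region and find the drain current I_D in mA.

Saturation; I_D = 20.6 mA

V_GS = V_G − V_S = 4 − 0.464 = 3.54 V; V_DS = V_D − V_S = 4.59 − 0.464 = 4.13 V.
V_ov = V_GS − V_t = 3.54 − 1.3 = 2.24 V.
Since V_DS = 4.13 V ≥ V_ov = 2.24 V, the device is in saturation.
I_D = ½ k_n V_ov² (1 + λ V_DS) = 0.5 × 6.2 × 2.24² × (1 + 0.08 × 4.13) = 20.6 mA.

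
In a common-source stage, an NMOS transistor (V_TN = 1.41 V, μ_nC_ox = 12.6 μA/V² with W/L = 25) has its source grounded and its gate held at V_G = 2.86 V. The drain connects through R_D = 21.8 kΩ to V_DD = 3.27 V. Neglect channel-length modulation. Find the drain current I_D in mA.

I_D = 0.135 mA

V_GS = V_G = 2.86 V, so V_ov = 2.86 − 1.41 = 1.45 V.
k_n = μ_nC_ox · (W/L) = 0.315 mA/V².
Assume saturation: I_D = ½ k_n V_ov² = 0.5 × 0.315 × 1.45² = 0.331 mA, giving V_DS = V_DD − I_D R_D = 3.27 − 0.331 × 21.8 = -3.95 V.
But -3.95 V < V_ov = 1.45 V, so the device is actually in triode.
In triode I_D = k_n[V_ov V_DS − ½ V_DS²] and I_D = (V_DD − V_DS)/R_D. Equating: 3.43 V_DS² − 10.96 V_DS + 3.27 = 0, giving V_DS = 0.333 V (the root below V_ov).
I_D = (3.27 − 0.333) / 21.8 = 0.135 mA.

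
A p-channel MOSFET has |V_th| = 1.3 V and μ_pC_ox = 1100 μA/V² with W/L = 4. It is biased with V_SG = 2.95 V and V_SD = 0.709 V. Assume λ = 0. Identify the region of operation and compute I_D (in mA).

Triode; I_D = 4.04 mA

k_p = μ_pC_ox · (W/L) = 4.4 mA/V².
V_ov = V_SG − |V_th| = 2.95 − 1.3 = 1.65 V.
Since V_SD = 0.709 V < V_ov = 1.65 V, the device is in the triode region.
I_D = k_p [V_ov · V_SD − ½ V_SD²] = 4.4 × [1.65 × 0.709 − 0.5 × 0.709²] = 4.04 mA.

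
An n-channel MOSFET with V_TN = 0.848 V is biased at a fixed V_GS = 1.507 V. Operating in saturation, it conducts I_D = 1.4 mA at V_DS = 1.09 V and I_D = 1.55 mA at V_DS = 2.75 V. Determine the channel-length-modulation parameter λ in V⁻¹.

With V_GS fixed, I_D ∝ (1 + λ V_DS) in saturation, so I_D2/I_D1 = (1 + λ V_DS2)/(1 + λ V_DS1).
1.55/1.4 = 1.107 = (1 + 2.75 λ)/(1 + 1.09 λ).
Solving: λ (I_D1 V_DS2 − I_D2 V_DS1) = I_D2 − I_D1, so λ = (1.55 − 1.4) / (1.4 × 2.75 − 1.55 × 1.09) = 0.15 / 2.16 = 0.0694 V⁻¹.

λ = 0.0694 V⁻¹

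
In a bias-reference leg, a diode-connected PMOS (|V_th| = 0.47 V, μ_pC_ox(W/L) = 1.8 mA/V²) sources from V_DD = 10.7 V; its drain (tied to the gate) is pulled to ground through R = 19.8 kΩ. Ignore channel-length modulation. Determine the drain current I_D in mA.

I_D = 0.480 mA

With gate tied to drain, V_SG = V_SD ≥ V_SG − |V_th|, so the device is in saturation.
KCL at the drain: ½ k_p (V_SG − |V_th|)² = (V_DD − V_SG)/R.
Let x = V_SG − 0.47. Then 17.8 x² + x − 10.23 = 0, giving x = 0.73 V (positive root), so V_SG = 1.2 V.
I_D = (V_DD − V_SG)/R = (10.7 − 1.2) / 19.8 = 0.48 mA.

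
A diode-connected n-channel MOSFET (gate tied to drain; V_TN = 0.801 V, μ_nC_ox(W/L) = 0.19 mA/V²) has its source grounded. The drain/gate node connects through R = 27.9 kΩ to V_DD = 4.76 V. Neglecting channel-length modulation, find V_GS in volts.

With gate tied to drain, V_GS = V_DS ≥ V_GS − V_TN, so the device is in saturation.
KCL at the drain: ½ k_n (V_GS − V_TN)² = (V_DD − V_GS)/R.
Let x = V_GS − 0.801. Then 2.65 x² + x − 3.959 = 0, giving x = 1.05 V (positive root), so V_GS = 1.85 V.
I_D = (V_DD − V_GS)/R = (4.76 − 1.85) / 27.9 = 0.104 mA.

V_GS = 1.85 V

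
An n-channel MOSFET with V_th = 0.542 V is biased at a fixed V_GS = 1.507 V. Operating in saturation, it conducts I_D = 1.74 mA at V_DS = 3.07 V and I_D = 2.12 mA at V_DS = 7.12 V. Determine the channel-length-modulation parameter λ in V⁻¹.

With V_GS fixed, I_D ∝ (1 + λ V_DS) in saturation, so I_D2/I_D1 = (1 + λ V_DS2)/(1 + λ V_DS1).
2.12/1.74 = 1.218 = (1 + 7.12 λ)/(1 + 3.07 λ).
Solving: λ (I_D1 V_DS2 − I_D2 V_DS1) = I_D2 − I_D1, so λ = (2.12 − 1.74) / (1.74 × 7.12 − 2.12 × 3.07) = 0.38 / 5.88 = 0.0646 V⁻¹.

λ = 0.0646 V⁻¹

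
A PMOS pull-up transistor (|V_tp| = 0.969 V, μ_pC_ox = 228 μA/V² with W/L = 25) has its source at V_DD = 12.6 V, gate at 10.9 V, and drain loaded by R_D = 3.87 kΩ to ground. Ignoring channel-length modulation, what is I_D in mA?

I_D = 1.52 mA

V_SG = V_DD − V_G = 12.6 − 10.9 = 1.7 V, so V_ov = 1.7 − 0.969 = 0.731 V.
k_p = μ_pC_ox · (W/L) = 5.7 mA/V².
Assume saturation: I_D = ½ k_p V_ov² = 0.5 × 5.7 × 0.731² = 1.52 mA, giving V_SD = V_DD − I_D R_D = 12.6 − 1.52 × 3.87 = 6.71 V.
V_SD = 6.71 V ≥ V_ov = 0.731 V, confirming saturation.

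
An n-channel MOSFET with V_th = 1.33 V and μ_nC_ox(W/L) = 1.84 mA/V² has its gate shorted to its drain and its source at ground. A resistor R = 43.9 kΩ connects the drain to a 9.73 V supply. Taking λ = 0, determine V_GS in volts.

With gate tied to drain, V_GS = V_DS ≥ V_GS − V_th, so the device is in saturation.
KCL at the drain: ½ k_n (V_GS − V_th)² = (V_DD − V_GS)/R.
Let x = V_GS − 1.33. Then 40.4 x² + x − 8.4 = 0, giving x = 0.444 V (positive root), so V_GS = 1.77 V.
I_D = (V_DD − V_GS)/R = (9.73 − 1.77) / 43.9 = 0.181 mA.

V_GS = 1.77 V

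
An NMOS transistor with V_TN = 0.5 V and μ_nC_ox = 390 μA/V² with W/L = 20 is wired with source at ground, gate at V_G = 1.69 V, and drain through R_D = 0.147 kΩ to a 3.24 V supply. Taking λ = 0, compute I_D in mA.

I_D = 5.52 mA

V_GS = V_G = 1.69 V, so V_ov = 1.69 − 0.5 = 1.19 V.
k_n = μ_nC_ox · (W/L) = 7.8 mA/V².
Assume saturation: I_D = ½ k_n V_ov² = 0.5 × 7.8 × 1.19² = 5.52 mA, giving V_DS = V_DD − I_D R_D = 3.24 − 5.52 × 0.147 = 2.43 V.
V_DS = 2.43 V ≥ V_ov = 1.19 V, confirming saturation.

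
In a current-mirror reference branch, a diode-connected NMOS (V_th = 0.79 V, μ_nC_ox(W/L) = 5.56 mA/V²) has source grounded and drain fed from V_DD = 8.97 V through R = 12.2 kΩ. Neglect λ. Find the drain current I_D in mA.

I_D = 0.631 mA

With gate tied to drain, V_GS = V_DS ≥ V_GS − V_th, so the device is in saturation.
KCL at the drain: ½ k_n (V_GS − V_th)² = (V_DD − V_GS)/R.
Let x = V_GS − 0.79. Then 33.9 x² + x − 8.18 = 0, giving x = 0.477 V (positive root), so V_GS = 1.27 V.
I_D = (V_DD − V_GS)/R = (8.97 − 1.27) / 12.2 = 0.631 mA.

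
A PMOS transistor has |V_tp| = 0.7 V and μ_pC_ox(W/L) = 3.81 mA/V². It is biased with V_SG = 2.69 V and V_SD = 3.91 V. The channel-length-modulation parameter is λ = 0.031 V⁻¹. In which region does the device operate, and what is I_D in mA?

Saturation; I_D = 8.46 mA

V_ov = V_SG − |V_tp| = 2.69 − 0.7 = 1.99 V.
Since V_SD = 3.91 V ≥ V_ov = 1.99 V, the device is in saturation.
I_D = ½ k_p V_ov² (1 + λ V_SD) = 0.5 × 3.81 × 1.99² × (1 + 0.031 × 3.91) = 8.46 mA.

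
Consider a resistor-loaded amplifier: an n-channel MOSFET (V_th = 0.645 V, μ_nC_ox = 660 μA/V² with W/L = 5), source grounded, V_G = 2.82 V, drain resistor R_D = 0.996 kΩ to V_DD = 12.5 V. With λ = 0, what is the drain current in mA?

V_GS = V_G = 2.82 V, so V_ov = 2.82 − 0.645 = 2.17 V.
k_n = μ_nC_ox · (W/L) = 3.3 mA/V².
Assume saturation: I_D = ½ k_n V_ov² = 0.5 × 3.3 × 2.17² = 7.81 mA, giving V_DS = V_DD − I_D R_D = 12.5 − 7.81 × 0.996 = 4.73 V.
V_DS = 4.73 V ≥ V_ov = 2.17 V, confirming saturation.

I_D = 7.81 mA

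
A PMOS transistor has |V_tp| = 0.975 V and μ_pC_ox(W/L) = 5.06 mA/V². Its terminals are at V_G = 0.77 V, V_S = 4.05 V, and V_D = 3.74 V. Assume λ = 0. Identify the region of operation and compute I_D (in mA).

V_SG = V_S − V_G = 4.05 − 0.77 = 3.28 V; V_SD = V_S − V_D = 4.05 − 3.74 = 0.31 V.
V_ov = V_SG − |V_tp| = 3.28 − 0.975 = 2.3 V.
Since V_SD = 0.31 V < V_ov = 2.3 V, the device is in the triode region.
I_D = k_p [V_ov · V_SD − ½ V_SD²] = 5.06 × [2.3 × 0.31 − 0.5 × 0.31²] = 3.37 mA.

Triode; I_D = 3.37 mA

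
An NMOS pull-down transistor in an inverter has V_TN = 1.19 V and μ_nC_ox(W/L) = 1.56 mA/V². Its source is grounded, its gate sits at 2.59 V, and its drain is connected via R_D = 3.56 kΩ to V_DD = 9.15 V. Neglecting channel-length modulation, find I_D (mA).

I_D = 1.53 mA

V_GS = V_G = 2.59 V, so V_ov = 2.59 − 1.19 = 1.4 V.
Assume saturation: I_D = ½ k_n V_ov² = 0.5 × 1.56 × 1.4² = 1.53 mA, giving V_DS = V_DD − I_D R_D = 9.15 − 1.53 × 3.56 = 3.71 V.
V_DS = 3.71 V ≥ V_ov = 1.4 V, confirming saturation.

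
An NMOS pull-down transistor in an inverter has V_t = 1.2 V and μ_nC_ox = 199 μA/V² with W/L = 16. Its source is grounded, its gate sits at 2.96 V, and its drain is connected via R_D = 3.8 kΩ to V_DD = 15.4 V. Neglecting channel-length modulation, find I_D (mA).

I_D = 3.81 mA

V_GS = V_G = 2.96 V, so V_ov = 2.96 − 1.2 = 1.76 V.
k_n = μ_nC_ox · (W/L) = 3.184 mA/V².
Assume saturation: I_D = ½ k_n V_ov² = 0.5 × 3.184 × 1.76² = 4.93 mA, giving V_DS = V_DD − I_D R_D = 15.4 − 4.93 × 3.8 = -3.34 V.
But -3.34 V < V_ov = 1.76 V, so the device is actually in triode.
In triode I_D = k_n[V_ov V_DS − ½ V_DS²] and I_D = (V_DD − V_DS)/R_D. Equating: 6.05 V_DS² − 22.29 V_DS + 15.4 = 0, giving V_DS = 0.921 V (the root below V_ov).
I_D = (15.4 − 0.921) / 3.8 = 3.81 mA.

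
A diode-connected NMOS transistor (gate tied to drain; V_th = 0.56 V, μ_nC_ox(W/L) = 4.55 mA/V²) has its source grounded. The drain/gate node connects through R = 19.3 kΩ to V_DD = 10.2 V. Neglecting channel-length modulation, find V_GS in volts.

With gate tied to drain, V_GS = V_DS ≥ V_GS − V_th, so the device is in saturation.
KCL at the drain: ½ k_n (V_GS − V_th)² = (V_DD − V_GS)/R.
Let x = V_GS − 0.56. Then 43.9 x² + x − 9.64 = 0, giving x = 0.457 V (positive root), so V_GS = 1.02 V.
I_D = (V_DD − V_GS)/R = (10.2 − 1.02) / 19.3 = 0.476 mA.

V_GS = 1.02 V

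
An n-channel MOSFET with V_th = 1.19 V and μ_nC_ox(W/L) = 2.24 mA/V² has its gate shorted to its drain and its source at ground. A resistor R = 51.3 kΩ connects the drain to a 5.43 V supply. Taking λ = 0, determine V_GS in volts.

V_GS = 1.45 V

With gate tied to drain, V_GS = V_DS ≥ V_GS − V_th, so the device is in saturation.
KCL at the drain: ½ k_n (V_GS − V_th)² = (V_DD − V_GS)/R.
Let x = V_GS − 1.19. Then 57.5 x² + x − 4.24 = 0, giving x = 0.263 V (positive root), so V_GS = 1.45 V.
I_D = (V_DD − V_GS)/R = (5.43 − 1.45) / 51.3 = 0.0775 mA.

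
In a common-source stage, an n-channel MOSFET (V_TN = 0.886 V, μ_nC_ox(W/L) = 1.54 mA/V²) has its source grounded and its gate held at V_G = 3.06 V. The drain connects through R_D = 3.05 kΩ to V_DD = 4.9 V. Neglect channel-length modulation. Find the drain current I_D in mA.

V_GS = V_G = 3.06 V, so V_ov = 3.06 − 0.886 = 2.17 V.
Assume saturation: I_D = ½ k_n V_ov² = 0.5 × 1.54 × 2.17² = 3.64 mA, giving V_DS = V_DD − I_D R_D = 4.9 − 3.64 × 3.05 = -6.2 V.
But -6.2 V < V_ov = 2.17 V, so the device is actually in triode.
In triode I_D = k_n[V_ov V_DS − ½ V_DS²] and I_D = (V_DD − V_DS)/R_D. Equating: 2.35 V_DS² − 11.21 V_DS + 4.9 = 0, giving V_DS = 0.487 V (the root below V_ov).
I_D = (4.9 − 0.487) / 3.05 = 1.45 mA.

I_D = 1.45 mA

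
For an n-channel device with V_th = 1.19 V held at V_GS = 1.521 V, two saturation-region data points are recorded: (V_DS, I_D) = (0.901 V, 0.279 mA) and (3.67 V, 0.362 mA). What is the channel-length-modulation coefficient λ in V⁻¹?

With V_GS fixed, I_D ∝ (1 + λ V_DS) in saturation, so I_D2/I_D1 = (1 + λ V_DS2)/(1 + λ V_DS1).
0.362/0.279 = 1.297 = (1 + 3.67 λ)/(1 + 0.901 λ).
Solving: λ (I_D1 V_DS2 − I_D2 V_DS1) = I_D2 − I_D1, so λ = (0.362 − 0.279) / (0.279 × 3.67 − 0.362 × 0.901) = 0.083 / 0.698 = 0.119 V⁻¹.

λ = 0.119 V⁻¹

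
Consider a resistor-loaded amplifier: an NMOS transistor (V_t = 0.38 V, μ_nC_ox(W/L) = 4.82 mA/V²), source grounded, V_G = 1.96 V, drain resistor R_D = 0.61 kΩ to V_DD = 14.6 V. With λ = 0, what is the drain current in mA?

V_GS = V_G = 1.96 V, so V_ov = 1.96 − 0.38 = 1.58 V.
Assume saturation: I_D = ½ k_n V_ov² = 0.5 × 4.82 × 1.58² = 6.02 mA, giving V_DS = V_DD − I_D R_D = 14.6 − 6.02 × 0.61 = 10.9 V.
V_DS = 10.9 V ≥ V_ov = 1.58 V, confirming saturation.

I_D = 6.02 mA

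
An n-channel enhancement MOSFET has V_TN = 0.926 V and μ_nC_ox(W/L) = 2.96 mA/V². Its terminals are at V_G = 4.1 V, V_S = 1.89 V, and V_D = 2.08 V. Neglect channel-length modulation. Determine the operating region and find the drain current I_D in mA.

V_GS = V_G − V_S = 4.1 − 1.89 = 2.21 V; V_DS = V_D − V_S = 2.08 − 1.89 = 0.19 V.
V_ov = V_GS − V_TN = 2.21 − 0.926 = 1.28 V.
Since V_DS = 0.19 V < V_ov = 1.28 V, the device is in the triode region.
I_D = k_n [V_ov · V_DS − ½ V_DS²] = 2.96 × [1.28 × 0.19 − 0.5 × 0.19²] = 0.669 mA.

Triode; I_D = 0.669 mA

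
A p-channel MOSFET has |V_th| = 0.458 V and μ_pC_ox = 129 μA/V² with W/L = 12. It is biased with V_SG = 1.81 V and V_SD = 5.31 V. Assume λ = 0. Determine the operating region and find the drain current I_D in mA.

Saturation; I_D = 1.41 mA

k_p = μ_pC_ox · (W/L) = 1.548 mA/V².
V_ov = V_SG − |V_th| = 1.81 − 0.458 = 1.35 V.
Since V_SD = 5.31 V ≥ V_ov = 1.35 V, the device is in saturation.
I_D = ½ k_p V_ov² = 0.5 × 1.548 × 1.35² = 1.41 mA.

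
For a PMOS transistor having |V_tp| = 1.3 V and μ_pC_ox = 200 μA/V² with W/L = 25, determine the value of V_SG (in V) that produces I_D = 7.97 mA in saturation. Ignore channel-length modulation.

k_p = μ_pC_ox · (W/L) = 5 mA/V².
In saturation I_D = ½ k_p (V_SG − |V_tp|)², so V_SG − |V_tp| = √(2 I_D / k_p) = √(2 × 7.97 / 5) = 1.79 V.
V_SG = 1.3 + 1.79 = 3.09 V.

V_SG = 3.09 V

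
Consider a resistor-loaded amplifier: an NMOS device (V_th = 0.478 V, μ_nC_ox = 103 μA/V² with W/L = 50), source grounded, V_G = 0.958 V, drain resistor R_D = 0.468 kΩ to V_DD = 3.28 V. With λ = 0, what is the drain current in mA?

V_GS = V_G = 0.958 V, so V_ov = 0.958 − 0.478 = 0.48 V.
k_n = μ_nC_ox · (W/L) = 5.15 mA/V².
Assume saturation: I_D = ½ k_n V_ov² = 0.5 × 5.15 × 0.48² = 0.593 mA, giving V_DS = V_DD − I_D R_D = 3.28 − 0.593 × 0.468 = 3 V.
V_DS = 3 V ≥ V_ov = 0.48 V, confirming saturation.

I_D = 0.593 mA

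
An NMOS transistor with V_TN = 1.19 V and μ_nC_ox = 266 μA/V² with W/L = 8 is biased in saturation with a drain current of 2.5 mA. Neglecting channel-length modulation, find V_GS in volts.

V_GS = 2.72 V

k_n = μ_nC_ox · (W/L) = 2.128 mA/V².
In saturation I_D = ½ k_n (V_GS − V_TN)², so V_GS − V_TN = √(2 I_D / k_n) = √(2 × 2.5 / 2.128) = 1.53 V.
V_GS = 1.19 + 1.53 = 2.72 V.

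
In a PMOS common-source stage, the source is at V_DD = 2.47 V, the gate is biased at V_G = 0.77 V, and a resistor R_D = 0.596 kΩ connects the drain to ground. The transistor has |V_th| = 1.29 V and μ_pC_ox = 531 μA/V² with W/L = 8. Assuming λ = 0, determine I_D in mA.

V_SG = V_DD − V_G = 2.47 − 0.77 = 1.7 V, so V_ov = 1.7 − 1.29 = 0.41 V.
k_p = μ_pC_ox · (W/L) = 4.248 mA/V².
Assume saturation: I_D = ½ k_p V_ov² = 0.5 × 4.248 × 0.41² = 0.357 mA, giving V_SD = V_DD − I_D R_D = 2.47 − 0.357 × 0.596 = 2.26 V.
V_SD = 2.26 V ≥ V_ov = 0.41 V, confirming saturation.

I_D = 0.357 mA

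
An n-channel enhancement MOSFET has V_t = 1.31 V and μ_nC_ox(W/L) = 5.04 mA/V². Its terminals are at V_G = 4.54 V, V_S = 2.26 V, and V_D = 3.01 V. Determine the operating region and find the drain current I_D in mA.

Triode; I_D = 2.25 mA

V_GS = V_G − V_S = 4.54 − 2.26 = 2.28 V; V_DS = V_D − V_S = 3.01 − 2.26 = 0.75 V.
V_ov = V_GS − V_t = 2.28 − 1.31 = 0.97 V.
Since V_DS = 0.75 V < V_ov = 0.97 V, the device is in the triode region.
I_D = k_n [V_ov · V_DS − ½ V_DS²] = 5.04 × [0.97 × 0.75 − 0.5 × 0.75²] = 2.25 mA.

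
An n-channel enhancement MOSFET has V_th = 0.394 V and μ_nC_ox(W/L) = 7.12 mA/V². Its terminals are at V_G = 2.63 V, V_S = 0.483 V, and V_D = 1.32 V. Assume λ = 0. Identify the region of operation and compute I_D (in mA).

V_GS = V_G − V_S = 2.63 − 0.483 = 2.15 V; V_DS = V_D − V_S = 1.32 − 0.483 = 0.837 V.
V_ov = V_GS − V_th = 2.15 − 0.394 = 1.75 V.
Since V_DS = 0.837 V < V_ov = 1.75 V, the device is in the triode region.
I_D = k_n [V_ov · V_DS − ½ V_DS²] = 7.12 × [1.75 × 0.837 − 0.5 × 0.837²] = 7.95 mA.

Triode; I_D = 7.95 mA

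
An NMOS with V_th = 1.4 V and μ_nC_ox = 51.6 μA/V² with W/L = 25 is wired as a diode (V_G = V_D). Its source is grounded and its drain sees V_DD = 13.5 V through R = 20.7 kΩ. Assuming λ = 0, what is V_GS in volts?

V_GS = 2.32 V

With gate tied to drain, V_GS = V_DS ≥ V_GS − V_th, so the device is in saturation.
k_n = μ_nC_ox · (W/L) = 1.29 mA/V².
KCL at the drain: ½ k_n (V_GS − V_th)² = (V_DD − V_GS)/R.
Let x = V_GS − 1.4. Then 13.4 x² + x − 12.1 = 0, giving x = 0.915 V (positive root), so V_GS = 2.32 V.
I_D = (V_DD − V_GS)/R = (13.5 − 2.32) / 20.7 = 0.54 mA.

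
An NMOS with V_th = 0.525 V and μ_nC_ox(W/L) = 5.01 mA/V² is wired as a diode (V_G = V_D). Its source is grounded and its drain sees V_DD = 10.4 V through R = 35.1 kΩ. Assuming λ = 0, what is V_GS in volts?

V_GS = 0.854 V

With gate tied to drain, V_GS = V_DS ≥ V_GS − V_th, so the device is in saturation.
KCL at the drain: ½ k_n (V_GS − V_th)² = (V_DD − V_GS)/R.
Let x = V_GS − 0.525. Then 87.9 x² + x − 9.875 = 0, giving x = 0.329 V (positive root), so V_GS = 0.854 V.
I_D = (V_DD − V_GS)/R = (10.4 − 0.854) / 35.1 = 0.272 mA.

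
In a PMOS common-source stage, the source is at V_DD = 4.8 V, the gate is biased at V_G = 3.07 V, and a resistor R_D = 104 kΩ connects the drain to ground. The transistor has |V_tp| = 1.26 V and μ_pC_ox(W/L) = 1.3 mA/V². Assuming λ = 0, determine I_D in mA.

I_D = 0.0454 mA

V_SG = V_DD − V_G = 4.8 − 3.07 = 1.73 V, so V_ov = 1.73 − 1.26 = 0.47 V.
Assume saturation: I_D = ½ k_p V_ov² = 0.5 × 1.3 × 0.47² = 0.144 mA, giving V_SD = V_DD − I_D R_D = 4.8 − 0.144 × 104 = -10.1 V.
But -10.1 V < V_ov = 0.47 V, so the device is actually in triode.
In triode I_D = k_p[V_ov V_SD − ½ V_SD²] and I_D = (V_DD − V_SD)/R_D. Equating: 67.6 V_SD² − 64.54 V_SD + 4.8 = 0, giving V_SD = 0.0813 V (the root below V_ov).
I_D = (4.8 − 0.0813) / 104 = 0.0454 mA.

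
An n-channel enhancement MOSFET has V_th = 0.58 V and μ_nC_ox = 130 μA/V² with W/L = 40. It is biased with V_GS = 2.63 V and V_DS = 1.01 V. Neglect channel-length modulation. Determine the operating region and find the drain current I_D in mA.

k_n = μ_nC_ox · (W/L) = 5.2 mA/V².
V_ov = V_GS − V_th = 2.63 − 0.58 = 2.05 V.
Since V_DS = 1.01 V < V_ov = 2.05 V, the device is in the triode region.
I_D = k_n [V_ov · V_DS − ½ V_DS²] = 5.2 × [2.05 × 1.01 − 0.5 × 1.01²] = 8.11 mA.

Triode; I_D = 8.11 mA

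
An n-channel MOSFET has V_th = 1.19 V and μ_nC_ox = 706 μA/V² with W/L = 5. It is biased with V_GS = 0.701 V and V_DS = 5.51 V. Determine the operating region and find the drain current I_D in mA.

V_GS = 0.701 V < V_th = 1.19 V, so the transistor is in cutoff.

Cutoff; I_D = 0 mA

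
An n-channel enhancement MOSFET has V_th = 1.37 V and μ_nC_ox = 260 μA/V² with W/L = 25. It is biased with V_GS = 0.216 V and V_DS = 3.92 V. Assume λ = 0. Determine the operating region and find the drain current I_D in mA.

V_GS = 0.216 V < V_th = 1.37 V, so the transistor is in cutoff.

Cutoff; I_D = 0 mA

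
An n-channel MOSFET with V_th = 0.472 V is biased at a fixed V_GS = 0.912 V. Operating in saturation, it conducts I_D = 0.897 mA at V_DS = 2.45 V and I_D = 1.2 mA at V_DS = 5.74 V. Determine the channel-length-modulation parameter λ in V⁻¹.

With V_GS fixed, I_D ∝ (1 + λ V_DS) in saturation, so I_D2/I_D1 = (1 + λ V_DS2)/(1 + λ V_DS1).
1.2/0.897 = 1.338 = (1 + 5.74 λ)/(1 + 2.45 λ).
Solving: λ (I_D1 V_DS2 − I_D2 V_DS1) = I_D2 − I_D1, so λ = (1.2 − 0.897) / (0.897 × 5.74 − 1.2 × 2.45) = 0.303 / 2.21 = 0.137 V⁻¹.

λ = 0.137 V⁻¹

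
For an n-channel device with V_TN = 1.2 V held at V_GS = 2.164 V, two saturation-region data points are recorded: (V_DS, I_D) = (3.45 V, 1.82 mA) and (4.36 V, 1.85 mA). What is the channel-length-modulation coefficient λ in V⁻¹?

With V_GS fixed, I_D ∝ (1 + λ V_DS) in saturation, so I_D2/I_D1 = (1 + λ V_DS2)/(1 + λ V_DS1).
1.85/1.82 = 1.016 = (1 + 4.36 λ)/(1 + 3.45 λ).
Solving: λ (I_D1 V_DS2 − I_D2 V_DS1) = I_D2 − I_D1, so λ = (1.85 − 1.82) / (1.82 × 4.36 − 1.85 × 3.45) = 0.03 / 1.55 = 0.0193 V⁻¹.

λ = 0.0193 V⁻¹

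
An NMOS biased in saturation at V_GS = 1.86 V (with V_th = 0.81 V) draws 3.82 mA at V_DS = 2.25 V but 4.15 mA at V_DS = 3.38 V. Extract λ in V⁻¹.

λ = 0.0923 V⁻¹

With V_GS fixed, I_D ∝ (1 + λ V_DS) in saturation, so I_D2/I_D1 = (1 + λ V_DS2)/(1 + λ V_DS1).
4.15/3.82 = 1.086 = (1 + 3.38 λ)/(1 + 2.25 λ).
Solving: λ (I_D1 V_DS2 − I_D2 V_DS1) = I_D2 − I_D1, so λ = (4.15 − 3.82) / (3.82 × 3.38 − 4.15 × 2.25) = 0.33 / 3.57 = 0.0923 V⁻¹.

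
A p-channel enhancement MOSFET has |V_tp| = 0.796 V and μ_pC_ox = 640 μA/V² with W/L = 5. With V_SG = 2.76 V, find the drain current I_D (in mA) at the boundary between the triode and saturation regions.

I_D = 6.17 mA

At the boundary V_SD = V_ov = V_SG − |V_tp| = 2.76 − 0.796 = 1.96 V.
k_p = μ_pC_ox · (W/L) = 3.2 mA/V².
I_D = ½ k_p V_ov² = 0.5 × 3.2 × 1.96² = 6.17 mA.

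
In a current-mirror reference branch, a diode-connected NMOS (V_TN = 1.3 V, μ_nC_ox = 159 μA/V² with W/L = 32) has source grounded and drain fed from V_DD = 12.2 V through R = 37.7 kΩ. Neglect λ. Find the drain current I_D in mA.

I_D = 0.280 mA

With gate tied to drain, V_GS = V_DS ≥ V_GS − V_TN, so the device is in saturation.
k_n = μ_nC_ox · (W/L) = 5.088 mA/V².
KCL at the drain: ½ k_n (V_GS − V_TN)² = (V_DD − V_GS)/R.
Let x = V_GS − 1.3. Then 95.9 x² + x − 10.9 = 0, giving x = 0.332 V (positive root), so V_GS = 1.63 V.
I_D = (V_DD − V_GS)/R = (12.2 − 1.63) / 37.7 = 0.28 mA.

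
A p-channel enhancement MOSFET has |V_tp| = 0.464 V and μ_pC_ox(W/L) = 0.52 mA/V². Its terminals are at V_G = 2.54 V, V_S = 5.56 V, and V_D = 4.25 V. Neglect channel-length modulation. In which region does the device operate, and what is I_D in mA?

V_SG = V_S − V_G = 5.56 − 2.54 = 3.02 V; V_SD = V_S − V_D = 5.56 − 4.25 = 1.31 V.
V_ov = V_SG − |V_tp| = 3.02 − 0.464 = 2.56 V.
Since V_SD = 1.31 V < V_ov = 2.56 V, the device is in the triode region.
I_D = k_p [V_ov · V_SD − ½ V_SD²] = 0.52 × [2.56 × 1.31 − 0.5 × 1.31²] = 1.29 mA.

Triode; I_D = 1.29 mA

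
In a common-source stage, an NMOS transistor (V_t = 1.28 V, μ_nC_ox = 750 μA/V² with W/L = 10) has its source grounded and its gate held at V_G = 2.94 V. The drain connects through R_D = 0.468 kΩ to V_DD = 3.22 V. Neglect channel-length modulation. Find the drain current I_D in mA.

I_D = 5.71 mA

V_GS = V_G = 2.94 V, so V_ov = 2.94 − 1.28 = 1.66 V.
k_n = μ_nC_ox · (W/L) = 7.5 mA/V².
Assume saturation: I_D = ½ k_n V_ov² = 0.5 × 7.5 × 1.66² = 10.3 mA, giving V_DS = V_DD − I_D R_D = 3.22 − 10.3 × 0.468 = -1.62 V.
But -1.62 V < V_ov = 1.66 V, so the device is actually in triode.
In triode I_D = k_n[V_ov V_DS − ½ V_DS²] and I_D = (V_DD − V_DS)/R_D. Equating: 1.76 V_DS² − 6.827 V_DS + 3.22 = 0, giving V_DS = 0.549 V (the root below V_ov).
I_D = (3.22 − 0.549) / 0.468 = 5.71 mA.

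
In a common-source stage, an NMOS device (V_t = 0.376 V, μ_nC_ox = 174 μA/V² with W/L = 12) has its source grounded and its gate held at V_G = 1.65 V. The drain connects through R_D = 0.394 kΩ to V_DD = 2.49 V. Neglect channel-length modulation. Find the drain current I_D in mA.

I_D = 1.69 mA

V_GS = V_G = 1.65 V, so V_ov = 1.65 − 0.376 = 1.27 V.
k_n = μ_nC_ox · (W/L) = 2.088 mA/V².
Assume saturation: I_D = ½ k_n V_ov² = 0.5 × 2.088 × 1.27² = 1.69 mA, giving V_DS = V_DD − I_D R_D = 2.49 − 1.69 × 0.394 = 1.82 V.
V_DS = 1.82 V ≥ V_ov = 1.27 V, confirming saturation.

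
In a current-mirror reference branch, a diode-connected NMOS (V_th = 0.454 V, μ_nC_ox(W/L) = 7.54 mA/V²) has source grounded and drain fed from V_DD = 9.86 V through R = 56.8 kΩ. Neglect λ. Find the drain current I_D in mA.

With gate tied to drain, V_GS = V_DS ≥ V_GS − V_th, so the device is in saturation.
KCL at the drain: ½ k_n (V_GS − V_th)² = (V_DD − V_GS)/R.
Let x = V_GS − 0.454. Then 214 x² + x − 9.406 = 0, giving x = 0.207 V (positive root), so V_GS = 0.661 V.
I_D = (V_DD − V_GS)/R = (9.86 − 0.661) / 56.8 = 0.162 mA.

I_D = 0.162 mA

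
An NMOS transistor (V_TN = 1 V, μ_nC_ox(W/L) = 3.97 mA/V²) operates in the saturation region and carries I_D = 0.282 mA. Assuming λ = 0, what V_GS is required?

V_GS = 1.38 V

In saturation I_D = ½ k_n (V_GS − V_TN)², so V_GS − V_TN = √(2 I_D / k_n) = √(2 × 0.282 / 3.97) = 0.377 V.
V_GS = 1 + 0.377 = 1.38 V.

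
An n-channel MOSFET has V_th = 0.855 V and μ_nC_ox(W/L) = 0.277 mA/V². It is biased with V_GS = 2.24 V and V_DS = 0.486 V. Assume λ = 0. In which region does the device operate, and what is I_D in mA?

Triode; I_D = 0.154 mA

V_ov = V_GS − V_th = 2.24 − 0.855 = 1.39 V.
Since V_DS = 0.486 V < V_ov = 1.39 V, the device is in the triode region.
I_D = k_n [V_ov · V_DS − ½ V_DS²] = 0.277 × [1.39 × 0.486 − 0.5 × 0.486²] = 0.154 mA.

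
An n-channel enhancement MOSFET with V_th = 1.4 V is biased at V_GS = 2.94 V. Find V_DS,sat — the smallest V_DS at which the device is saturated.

The boundary between triode and saturation is V_DS = V_GS − V_th = V_ov.
V_ov = 2.94 − 1.4 = 1.54 V.

V_DS,sat = 1.54 V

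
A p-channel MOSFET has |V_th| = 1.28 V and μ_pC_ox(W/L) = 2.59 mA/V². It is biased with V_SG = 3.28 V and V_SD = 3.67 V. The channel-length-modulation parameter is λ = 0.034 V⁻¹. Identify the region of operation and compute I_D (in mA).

Saturation; I_D = 5.83 mA

V_ov = V_SG − |V_th| = 3.28 − 1.28 = 2 V.
Since V_SD = 3.67 V ≥ V_ov = 2 V, the device is in saturation.
I_D = ½ k_p V_ov² (1 + λ V_SD) = 0.5 × 2.59 × 2² × (1 + 0.034 × 3.67) = 5.83 mA.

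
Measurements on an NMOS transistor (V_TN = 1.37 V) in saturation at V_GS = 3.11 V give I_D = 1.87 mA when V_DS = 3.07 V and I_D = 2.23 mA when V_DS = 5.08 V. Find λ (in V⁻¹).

λ = 0.136 V⁻¹

With V_GS fixed, I_D ∝ (1 + λ V_DS) in saturation, so I_D2/I_D1 = (1 + λ V_DS2)/(1 + λ V_DS1).
2.23/1.87 = 1.193 = (1 + 5.08 λ)/(1 + 3.07 λ).
Solving: λ (I_D1 V_DS2 − I_D2 V_DS1) = I_D2 − I_D1, so λ = (2.23 − 1.87) / (1.87 × 5.08 − 2.23 × 3.07) = 0.36 / 2.65 = 0.136 V⁻¹.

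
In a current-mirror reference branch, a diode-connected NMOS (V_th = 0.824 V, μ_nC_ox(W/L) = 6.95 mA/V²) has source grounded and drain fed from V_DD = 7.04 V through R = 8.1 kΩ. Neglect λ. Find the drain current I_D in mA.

With gate tied to drain, V_GS = V_DS ≥ V_GS − V_th, so the device is in saturation.
KCL at the drain: ½ k_n (V_GS − V_th)² = (V_DD − V_GS)/R.
Let x = V_GS − 0.824. Then 28.1 x² + x − 6.216 = 0, giving x = 0.453 V (positive root), so V_GS = 1.28 V.
I_D = (V_DD − V_GS)/R = (7.04 − 1.28) / 8.1 = 0.712 mA.

I_D = 0.712 mA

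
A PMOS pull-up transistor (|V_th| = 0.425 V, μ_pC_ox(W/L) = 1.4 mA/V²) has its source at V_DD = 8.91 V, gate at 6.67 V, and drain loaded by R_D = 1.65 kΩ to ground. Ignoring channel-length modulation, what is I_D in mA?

I_D = 2.31 mA

V_SG = V_DD − V_G = 8.91 − 6.67 = 2.24 V, so V_ov = 2.24 − 0.425 = 1.82 V.
Assume saturation: I_D = ½ k_p V_ov² = 0.5 × 1.4 × 1.82² = 2.31 mA, giving V_SD = V_DD − I_D R_D = 8.91 − 2.31 × 1.65 = 5.11 V.
V_SD = 5.11 V ≥ V_ov = 1.82 V, confirming saturation.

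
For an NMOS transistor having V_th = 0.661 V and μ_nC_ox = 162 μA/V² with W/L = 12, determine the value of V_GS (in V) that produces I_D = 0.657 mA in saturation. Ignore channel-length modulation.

k_n = μ_nC_ox · (W/L) = 1.944 mA/V².
In saturation I_D = ½ k_n (V_GS − V_th)², so V_GS − V_th = √(2 I_D / k_n) = √(2 × 0.657 / 1.944) = 0.822 V.
V_GS = 0.661 + 0.822 = 1.48 V.

V_GS = 1.48 V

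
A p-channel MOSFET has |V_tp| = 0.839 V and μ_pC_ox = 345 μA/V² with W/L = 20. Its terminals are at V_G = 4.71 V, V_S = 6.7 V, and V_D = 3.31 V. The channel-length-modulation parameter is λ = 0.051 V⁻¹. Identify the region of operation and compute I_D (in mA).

V_SG = V_S − V_G = 6.7 − 4.71 = 1.99 V; V_SD = V_S − V_D = 6.7 − 3.31 = 3.39 V.
k_p = μ_pC_ox · (W/L) = 6.9 mA/V².
V_ov = V_SG − |V_tp| = 1.99 − 0.839 = 1.15 V.
Since V_SD = 3.39 V ≥ V_ov = 1.15 V, the device is in saturation.
I_D = ½ k_p V_ov² (1 + λ V_SD) = 0.5 × 6.9 × 1.15² × (1 + 0.051 × 3.39) = 5.36 mA.

Saturation; I_D = 5.36 mA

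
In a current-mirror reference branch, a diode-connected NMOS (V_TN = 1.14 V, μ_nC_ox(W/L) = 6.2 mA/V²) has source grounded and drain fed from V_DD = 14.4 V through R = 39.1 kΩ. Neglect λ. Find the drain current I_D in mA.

With gate tied to drain, V_GS = V_DS ≥ V_GS − V_TN, so the device is in saturation.
KCL at the drain: ½ k_n (V_GS − V_TN)² = (V_DD − V_GS)/R.
Let x = V_GS − 1.14. Then 121 x² + x − 13.26 = 0, giving x = 0.327 V (positive root), so V_GS = 1.47 V.
I_D = (V_DD − V_GS)/R = (14.4 − 1.47) / 39.1 = 0.331 mA.

I_D = 0.331 mA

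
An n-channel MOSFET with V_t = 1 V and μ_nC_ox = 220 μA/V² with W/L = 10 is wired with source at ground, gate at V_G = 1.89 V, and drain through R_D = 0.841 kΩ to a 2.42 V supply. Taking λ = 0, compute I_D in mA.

I_D = 0.871 mA

V_GS = V_G = 1.89 V, so V_ov = 1.89 − 1 = 0.89 V.
k_n = μ_nC_ox · (W/L) = 2.2 mA/V².
Assume saturation: I_D = ½ k_n V_ov² = 0.5 × 2.2 × 0.89² = 0.871 mA, giving V_DS = V_DD − I_D R_D = 2.42 − 0.871 × 0.841 = 1.69 V.
V_DS = 1.69 V ≥ V_ov = 0.89 V, confirming saturation.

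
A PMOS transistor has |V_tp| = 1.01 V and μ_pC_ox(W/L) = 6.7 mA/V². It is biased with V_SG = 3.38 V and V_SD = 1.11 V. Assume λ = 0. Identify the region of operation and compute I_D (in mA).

Triode; I_D = 13.5 mA

V_ov = V_SG − |V_tp| = 3.38 − 1.01 = 2.37 V.
Since V_SD = 1.11 V < V_ov = 2.37 V, the device is in the triode region.
I_D = k_p [V_ov · V_SD − ½ V_SD²] = 6.7 × [2.37 × 1.11 − 0.5 × 1.11²] = 13.5 mA.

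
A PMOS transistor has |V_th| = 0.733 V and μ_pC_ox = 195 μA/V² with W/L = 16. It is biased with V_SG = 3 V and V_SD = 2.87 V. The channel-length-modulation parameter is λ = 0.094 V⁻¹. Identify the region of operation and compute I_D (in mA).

Saturation; I_D = 10.2 mA

k_p = μ_pC_ox · (W/L) = 3.12 mA/V².
V_ov = V_SG − |V_th| = 3 − 0.733 = 2.27 V.
Since V_SD = 2.87 V ≥ V_ov = 2.27 V, the device is in saturation.
I_D = ½ k_p V_ov² (1 + λ V_SD) = 0.5 × 3.12 × 2.27² × (1 + 0.094 × 2.87) = 10.2 mA.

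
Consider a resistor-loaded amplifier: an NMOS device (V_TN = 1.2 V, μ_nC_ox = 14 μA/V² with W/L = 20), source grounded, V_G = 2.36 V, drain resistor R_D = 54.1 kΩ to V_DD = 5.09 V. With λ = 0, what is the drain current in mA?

V_GS = V_G = 2.36 V, so V_ov = 2.36 − 1.2 = 1.16 V.
k_n = μ_nC_ox · (W/L) = 0.28 mA/V².
Assume saturation: I_D = ½ k_n V_ov² = 0.5 × 0.28 × 1.16² = 0.188 mA, giving V_DS = V_DD − I_D R_D = 5.09 − 0.188 × 54.1 = -5.1 V.
But -5.1 V < V_ov = 1.16 V, so the device is actually in triode.
In triode I_D = k_n[V_ov V_DS − ½ V_DS²] and I_D = (V_DD − V_DS)/R_D. Equating: 7.57 V_DS² − 18.57 V_DS + 5.09 = 0, giving V_DS = 0.314 V (the root below V_ov).
I_D = (5.09 − 0.314) / 54.1 = 0.0883 mA.

I_D = 0.0883 mA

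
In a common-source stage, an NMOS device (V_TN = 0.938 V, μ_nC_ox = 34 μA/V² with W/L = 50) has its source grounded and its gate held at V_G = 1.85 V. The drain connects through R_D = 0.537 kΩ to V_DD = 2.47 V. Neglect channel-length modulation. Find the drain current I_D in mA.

V_GS = V_G = 1.85 V, so V_ov = 1.85 − 0.938 = 0.912 V.
k_n = μ_nC_ox · (W/L) = 1.7 mA/V².
Assume saturation: I_D = ½ k_n V_ov² = 0.5 × 1.7 × 0.912² = 0.707 mA, giving V_DS = V_DD − I_D R_D = 2.47 − 0.707 × 0.537 = 2.09 V.
V_DS = 2.09 V ≥ V_ov = 0.912 V, confirming saturation.

I_D = 0.707 mA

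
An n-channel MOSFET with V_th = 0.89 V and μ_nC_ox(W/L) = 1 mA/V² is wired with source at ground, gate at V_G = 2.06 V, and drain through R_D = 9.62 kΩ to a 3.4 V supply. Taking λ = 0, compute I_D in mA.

V_GS = V_G = 2.06 V, so V_ov = 2.06 − 0.89 = 1.17 V.
Assume saturation: I_D = ½ k_n V_ov² = 0.5 × 1 × 1.17² = 0.684 mA, giving V_DS = V_DD − I_D R_D = 3.4 − 0.684 × 9.62 = -3.18 V.
But -3.18 V < V_ov = 1.17 V, so the device is actually in triode.
In triode I_D = k_n[V_ov V_DS − ½ V_DS²] and I_D = (V_DD − V_DS)/R_D. Equating: 4.81 V_DS² − 12.26 V_DS + 3.4 = 0, giving V_DS = 0.317 V (the root below V_ov).
I_D = (3.4 − 0.317) / 9.62 = 0.32 mA.

I_D = 0.320 mA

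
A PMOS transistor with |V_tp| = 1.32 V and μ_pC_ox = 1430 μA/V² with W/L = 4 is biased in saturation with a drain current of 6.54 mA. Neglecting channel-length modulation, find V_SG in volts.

k_p = μ_pC_ox · (W/L) = 5.72 mA/V².
In saturation I_D = ½ k_p (V_SG − |V_tp|)², so V_SG − |V_tp| = √(2 I_D / k_p) = √(2 × 6.54 / 5.72) = 1.51 V.
V_SG = 1.32 + 1.51 = 2.83 V.

V_SG = 2.83 V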